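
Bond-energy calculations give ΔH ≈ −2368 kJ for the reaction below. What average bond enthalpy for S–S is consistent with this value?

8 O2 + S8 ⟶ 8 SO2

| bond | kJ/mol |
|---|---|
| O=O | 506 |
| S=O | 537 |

D(S–S) ≈ 272 kJ/mol

Let D be the S–S bond energy.
Σ(broken) = 8×506 + 8×D = 4048 + 8D
Σ(formed) = 16×537 = 8592
ΔH = Σ(broken) − Σ(formed) = (4048 + 8D) − (8592) = −4544 + 8D
Setting this equal to −2368 kJ gives 8D = 2176, so D = 272 kJ/mol.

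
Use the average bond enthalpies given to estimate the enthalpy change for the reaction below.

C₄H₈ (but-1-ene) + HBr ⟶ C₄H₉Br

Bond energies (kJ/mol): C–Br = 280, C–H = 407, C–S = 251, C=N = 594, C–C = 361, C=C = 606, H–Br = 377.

ΔH ≈ −65 kJ

Bonds broken (reactants):
  C–C: 2 × 361 = 722
  C–H: 8 × 407 = 3256
  C=C: 1 × 606 = 606
  H–Br: 1 × 377 = 377
  Σ(broken) = 4961 kJ
Bonds formed (products):
  C–Br: 1 × 280 = 280
  C–C: 3 × 361 = 1083
  C–H: 9 × 407 = 3663
  Σ(formed) = 5026 kJ
ΔH = Σ(broken) − Σ(formed) = 4961 − 5026 = −65 kJ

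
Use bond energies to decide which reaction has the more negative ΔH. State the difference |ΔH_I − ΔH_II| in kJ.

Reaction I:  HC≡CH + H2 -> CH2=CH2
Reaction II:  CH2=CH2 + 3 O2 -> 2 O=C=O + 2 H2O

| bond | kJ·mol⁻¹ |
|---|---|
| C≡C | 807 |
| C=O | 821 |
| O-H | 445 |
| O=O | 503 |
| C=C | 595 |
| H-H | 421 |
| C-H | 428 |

Reaction II, by 1025 kJ

Reaction I:
  Bonds broken (reactants):
    C≡C: 1 × 807 = 807
    C-H: 2 × 428 = 856
    H-H: 1 × 421 = 421
    Σ(broken) = 2084 kJ
  Bonds formed (products):
    C-H: 4 × 428 = 1712
    C=C: 1 × 595 = 595
    Σ(formed) = 2307 kJ
  ΔH_I = 2084 − 2307 = −223 kJ
Reaction II:
  Bonds broken (reactants):
    C-H: 4 × 428 = 1712
    C=C: 1 × 595 = 595
    O=O: 3 × 503 = 1509
    Σ(broken) = 3816 kJ
  Bonds formed (products):
    C=O: 4 × 821 = 3284
    O-H: 4 × 445 = 1780
    Σ(formed) = 5064 kJ
  ΔH_II = 3816 − 5064 = −1248 kJ
ΔH_I − ΔH_II = +1025 kJ, so reaction II has the more negative ΔH; |ΔH_I − ΔH_II| = 1025 kJ.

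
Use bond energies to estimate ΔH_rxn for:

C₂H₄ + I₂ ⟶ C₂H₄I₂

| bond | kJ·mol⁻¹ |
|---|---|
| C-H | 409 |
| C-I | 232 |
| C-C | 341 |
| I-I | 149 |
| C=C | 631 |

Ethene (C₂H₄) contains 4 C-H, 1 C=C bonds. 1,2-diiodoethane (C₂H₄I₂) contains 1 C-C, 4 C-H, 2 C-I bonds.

ΔH ≈ −25 kJ

Bonds broken (reactants):
  C-H: 4 × 409 = 1636
  C=C: 1 × 631 = 631
  I-I: 1 × 149 = 149
  Σ(broken) = 2416 kJ
Bonds formed (products):
  C-C: 1 × 341 = 341
  C-H: 4 × 409 = 1636
  C-I: 2 × 232 = 464
  Σ(formed) = 2441 kJ
ΔH = Σ(broken) − Σ(formed) = 2416 − 2441 = −25 kJ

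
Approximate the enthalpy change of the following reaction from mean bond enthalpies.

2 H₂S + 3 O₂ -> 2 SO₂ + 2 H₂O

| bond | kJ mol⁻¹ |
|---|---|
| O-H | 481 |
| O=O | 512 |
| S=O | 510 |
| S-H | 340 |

ΔH ≈ −1068 kJ

Bonds broken (reactants):
  O=O: 3 × 512 = 1536
  S-H: 4 × 340 = 1360
  Σ(broken) = 2896 kJ
Bonds formed (products):
  O-H: 4 × 481 = 1924
  S=O: 4 × 510 = 2040
  Σ(formed) = 3964 kJ
ΔH = Σ(broken) − Σ(formed) = 2896 − 3964 = −1068 kJ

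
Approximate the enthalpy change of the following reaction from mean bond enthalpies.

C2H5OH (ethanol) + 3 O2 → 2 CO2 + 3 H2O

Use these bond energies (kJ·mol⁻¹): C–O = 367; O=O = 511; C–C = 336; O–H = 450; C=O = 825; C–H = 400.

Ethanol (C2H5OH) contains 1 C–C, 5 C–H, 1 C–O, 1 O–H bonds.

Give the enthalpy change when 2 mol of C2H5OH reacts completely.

ΔH = −2628 kJ

Bonds broken (reactants):
  C–C: 1 × 336 = 336
  C–H: 5 × 400 = 2000
  C–O: 1 × 367 = 367
  O–H: 1 × 450 = 450
  O=O: 3 × 511 = 1533
  Σ(broken) = 4686 kJ
Bonds formed (products):
  C=O: 4 × 825 = 3300
  O–H: 6 × 450 = 2700
  Σ(formed) = 6000 kJ
ΔH = Σ(broken) − Σ(formed) = 4686 − 6000 = −1314 kJ
For 2× the reaction as written: 2 × (−1314) = −2628 kJ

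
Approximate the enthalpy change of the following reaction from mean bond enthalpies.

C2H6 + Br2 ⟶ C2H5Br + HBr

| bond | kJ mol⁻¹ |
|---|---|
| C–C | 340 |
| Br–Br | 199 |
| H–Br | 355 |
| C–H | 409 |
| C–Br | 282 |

ΔH ≈ −29 kJ

Bonds broken (reactants):
  Br–Br: 1 × 199 = 199
  C–C: 1 × 340 = 340
  C–H: 6 × 409 = 2454
  Σ(broken) = 2993 kJ
Bonds formed (products):
  C–Br: 1 × 282 = 282
  C–C: 1 × 340 = 340
  C–H: 5 × 409 = 2045
  H–Br: 1 × 355 = 355
  Σ(formed) = 3022 kJ
ΔH = Σ(broken) − Σ(formed) = 2993 − 3022 = −29 kJ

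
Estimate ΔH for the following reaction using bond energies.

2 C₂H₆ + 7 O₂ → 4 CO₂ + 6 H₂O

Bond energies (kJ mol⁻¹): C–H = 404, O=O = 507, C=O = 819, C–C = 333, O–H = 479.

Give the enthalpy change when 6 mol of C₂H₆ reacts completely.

Bonds broken (reactants):
  C–C: 2 × 333 = 666
  C–H: 12 × 404 = 4848
  O=O: 7 × 507 = 3549
  Σ(broken) = 9063 kJ
Bonds formed (products):
  C=O: 8 × 819 = 6552
  O–H: 12 × 479 = 5748
  Σ(formed) = 12300 kJ
ΔH = Σ(broken) − Σ(formed) = 9063 − 12300 = −3237 kJ
For 3× the reaction as written: 3 × (−3237) = −9711 kJ

ΔH = −9711 kJ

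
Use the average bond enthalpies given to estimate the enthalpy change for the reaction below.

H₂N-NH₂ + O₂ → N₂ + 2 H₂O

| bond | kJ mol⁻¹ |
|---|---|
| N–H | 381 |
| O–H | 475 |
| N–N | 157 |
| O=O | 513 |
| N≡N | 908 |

ΔH ≈ −614 kJ

Bonds broken (reactants):
  N–H: 4 × 381 = 1524
  N–N: 1 × 157 = 157
  O=O: 1 × 513 = 513
  Σ(broken) = 2194 kJ
Bonds formed (products):
  N≡N: 1 × 908 = 908
  O–H: 4 × 475 = 1900
  Σ(formed) = 2808 kJ
ΔH = Σ(broken) − Σ(formed) = 2194 − 2808 = −614 kJ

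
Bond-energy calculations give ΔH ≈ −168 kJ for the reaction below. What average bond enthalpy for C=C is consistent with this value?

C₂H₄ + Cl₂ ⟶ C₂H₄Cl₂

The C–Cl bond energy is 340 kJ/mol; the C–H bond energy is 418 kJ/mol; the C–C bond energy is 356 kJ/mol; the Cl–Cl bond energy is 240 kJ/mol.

D(C=C) ≈ 628 kJ/mol

Let D be the C=C bond energy.
Σ(broken) = 4×418 + 1×D + 1×240 = 1912 + D
Σ(formed) = 1×356 + 2×340 + 4×418 = 2708
ΔH = Σ(broken) − Σ(formed) = (1912 + D) − (2708) = −796 + D
Setting this equal to −168 kJ gives D = 628 kJ/mol.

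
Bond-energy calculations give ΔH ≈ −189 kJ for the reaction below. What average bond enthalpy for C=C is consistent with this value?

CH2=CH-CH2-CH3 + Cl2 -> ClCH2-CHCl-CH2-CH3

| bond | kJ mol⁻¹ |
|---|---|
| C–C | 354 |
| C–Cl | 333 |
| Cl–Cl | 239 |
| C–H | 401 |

Let D be the C=C bond energy.
Σ(broken) = 2×354 + 8×401 + 1×D + 1×239 = 4155 + D
Σ(formed) = 3×354 + 2×333 + 8×401 = 4936
ΔH = Σ(broken) − Σ(formed) = (4155 + D) − (4936) = −781 + D
Setting this equal to −189 kJ gives D = 592 kJ/mol.

D(C=C) ≈ 592 kJ/mol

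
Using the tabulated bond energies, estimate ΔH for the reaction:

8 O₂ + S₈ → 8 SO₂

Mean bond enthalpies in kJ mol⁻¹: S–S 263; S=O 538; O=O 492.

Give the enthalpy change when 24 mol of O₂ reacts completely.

Bonds broken (reactants):
  O=O: 8 × 492 = 3936
  S–S: 8 × 263 = 2104
  Σ(broken) = 6040 kJ
Bonds formed (products):
  S=O: 16 × 538 = 8608
  Σ(formed) = 8608 kJ
ΔH = Σ(broken) − Σ(formed) = 6040 − 8608 = −2568 kJ
For 3× the reaction as written: 3 × (−2568) = −7704 kJ

ΔH = −7704 kJ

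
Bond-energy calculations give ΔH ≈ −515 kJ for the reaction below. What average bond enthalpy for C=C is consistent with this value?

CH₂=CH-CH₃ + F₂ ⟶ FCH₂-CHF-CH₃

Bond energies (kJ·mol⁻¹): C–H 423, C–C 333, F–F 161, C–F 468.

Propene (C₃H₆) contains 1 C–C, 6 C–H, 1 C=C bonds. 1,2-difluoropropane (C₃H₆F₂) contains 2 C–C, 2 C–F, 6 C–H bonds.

Let D be the C=C bond energy.
Σ(broken) = 1×333 + 6×423 + 1×D + 1×161 = 3032 + D
Σ(formed) = 2×333 + 2×468 + 6×423 = 4140
ΔH = Σ(broken) − Σ(formed) = (3032 + D) − (4140) = −1108 + D
Setting this equal to −515 kJ gives D = 593 kJ/mol.

D(C=C) ≈ 593 kJ/mol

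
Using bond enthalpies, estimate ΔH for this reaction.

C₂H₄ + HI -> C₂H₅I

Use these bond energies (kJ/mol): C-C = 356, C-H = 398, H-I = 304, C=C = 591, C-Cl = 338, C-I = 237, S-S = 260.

ΔH ≈ −96 kJ

Bonds broken (reactants):
  C-H: 4 × 398 = 1592
  C=C: 1 × 591 = 591
  H-I: 1 × 304 = 304
  Σ(broken) = 2487 kJ
Bonds formed (products):
  C-C: 1 × 356 = 356
  C-H: 5 × 398 = 1990
  C-I: 1 × 237 = 237
  Σ(formed) = 2583 kJ
ΔH = Σ(broken) − Σ(formed) = 2487 − 2583 = −96 kJ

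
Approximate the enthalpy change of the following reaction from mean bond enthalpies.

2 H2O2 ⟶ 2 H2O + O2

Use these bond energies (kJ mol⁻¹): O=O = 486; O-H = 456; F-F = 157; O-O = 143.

Bonds broken (reactants):
  O-H: 4 × 456 = 1824
  O-O: 2 × 143 = 286
  Σ(broken) = 2110 kJ
Bonds formed (products):
  O-H: 4 × 456 = 1824
  O=O: 1 × 486 = 486
  Σ(formed) = 2310 kJ
ΔH = Σ(broken) − Σ(formed) = 2110 − 2310 = −200 kJ

ΔH ≈ −200 kJ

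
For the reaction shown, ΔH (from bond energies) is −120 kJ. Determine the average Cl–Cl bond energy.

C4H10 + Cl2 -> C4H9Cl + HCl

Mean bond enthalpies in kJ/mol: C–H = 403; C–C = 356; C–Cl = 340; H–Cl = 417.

Let D be the Cl–Cl bond energy.
Σ(broken) = 3×356 + 10×403 + 1×D = 5098 + D
Σ(formed) = 3×356 + 1×340 + 9×403 + 1×417 = 5452
ΔH = Σ(broken) − Σ(formed) = (5098 + D) − (5452) = −354 + D
Setting this equal to −120 kJ gives D = 234 kJ/mol.

D(Cl–Cl) ≈ 234 kJ/mol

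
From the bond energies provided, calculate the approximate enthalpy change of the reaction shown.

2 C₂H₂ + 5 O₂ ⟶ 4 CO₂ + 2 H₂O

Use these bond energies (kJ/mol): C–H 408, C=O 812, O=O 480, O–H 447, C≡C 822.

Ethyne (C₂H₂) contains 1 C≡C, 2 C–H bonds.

Bonds broken (reactants):
  C≡C: 2 × 822 = 1644
  C–H: 4 × 408 = 1632
  O=O: 5 × 480 = 2400
  Σ(broken) = 5676 kJ
Bonds formed (products):
  C=O: 8 × 812 = 6496
  O–H: 4 × 447 = 1788
  Σ(formed) = 8284 kJ
ΔH = Σ(broken) − Σ(formed) = 5676 − 8284 = −2608 kJ

ΔH ≈ −2608 kJ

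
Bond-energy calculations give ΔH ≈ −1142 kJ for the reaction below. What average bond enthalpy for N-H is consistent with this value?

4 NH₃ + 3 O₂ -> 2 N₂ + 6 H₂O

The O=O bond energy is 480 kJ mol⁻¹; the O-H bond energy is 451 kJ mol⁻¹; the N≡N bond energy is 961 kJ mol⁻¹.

Let D be the N-H bond energy.
Σ(broken) = 12×D + 3×480 = 1440 + 12D
Σ(formed) = 2×961 + 12×451 = 7334
ΔH = Σ(broken) − Σ(formed) = (1440 + 12D) − (7334) = −5894 + 12D
Setting this equal to −1142 kJ gives 12D = 4752, so D = 396 kJ/mol.

D(N-H) ≈ 396 kJ/mol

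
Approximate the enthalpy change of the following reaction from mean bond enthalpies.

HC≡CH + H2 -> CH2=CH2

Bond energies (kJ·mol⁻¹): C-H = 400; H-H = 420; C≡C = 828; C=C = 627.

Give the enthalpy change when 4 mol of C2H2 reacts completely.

ΔH = −716 kJ

Bonds broken (reactants):
  C≡C: 1 × 828 = 828
  C-H: 2 × 400 = 800
  H-H: 1 × 420 = 420
  Σ(broken) = 2048 kJ
Bonds formed (products):
  C-H: 4 × 400 = 1600
  C=C: 1 × 627 = 627
  Σ(formed) = 2227 kJ
ΔH = Σ(broken) − Σ(formed) = 2048 − 2227 = −179 kJ
For 4× the reaction as written: 4 × (−179) = −716 kJ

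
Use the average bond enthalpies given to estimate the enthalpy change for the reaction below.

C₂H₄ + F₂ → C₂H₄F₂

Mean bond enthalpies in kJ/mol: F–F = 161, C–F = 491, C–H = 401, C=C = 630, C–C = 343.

ΔH ≈ −534 kJ

Bonds broken (reactants):
  C–H: 4 × 401 = 1604
  C=C: 1 × 630 = 630
  F–F: 1 × 161 = 161
  Σ(broken) = 2395 kJ
Bonds formed (products):
  C–C: 1 × 343 = 343
  C–F: 2 × 491 = 982
  C–H: 4 × 401 = 1604
  Σ(formed) = 2929 kJ
ΔH = Σ(broken) − Σ(formed) = 2395 − 2929 = −534 kJ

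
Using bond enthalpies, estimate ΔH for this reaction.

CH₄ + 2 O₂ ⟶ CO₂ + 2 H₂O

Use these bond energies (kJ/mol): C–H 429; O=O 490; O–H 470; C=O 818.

Bonds broken (reactants):
  C–H: 4 × 429 = 1716
  O=O: 2 × 490 = 980
  Σ(broken) = 2696 kJ
Bonds formed (products):
  C=O: 2 × 818 = 1636
  O–H: 4 × 470 = 1880
  Σ(formed) = 3516 kJ
ΔH = Σ(broken) − Σ(formed) = 2696 − 3516 = −820 kJ

ΔH ≈ −820 kJ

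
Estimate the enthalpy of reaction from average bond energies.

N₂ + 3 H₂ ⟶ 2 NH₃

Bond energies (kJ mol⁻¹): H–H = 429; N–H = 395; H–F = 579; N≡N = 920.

Bonds broken (reactants):
  H–H: 3 × 429 = 1287
  N≡N: 1 × 920 = 920
  Σ(broken) = 2207 kJ
Bonds formed (products):
  N–H: 6 × 395 = 2370
  Σ(formed) = 2370 kJ
ΔH = Σ(broken) − Σ(formed) = 2207 − 2370 = −163 kJ

ΔH ≈ −163 kJ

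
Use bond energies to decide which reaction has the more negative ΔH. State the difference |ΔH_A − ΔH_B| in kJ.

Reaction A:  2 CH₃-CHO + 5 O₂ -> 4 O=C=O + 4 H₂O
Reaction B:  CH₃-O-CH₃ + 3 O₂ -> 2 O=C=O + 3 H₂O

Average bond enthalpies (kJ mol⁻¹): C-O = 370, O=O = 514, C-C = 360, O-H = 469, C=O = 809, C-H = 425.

Reaction A:
  Bonds broken (reactants):
    C-C: 2 × 360 = 720
    C-H: 8 × 425 = 3400
    C=O: 2 × 809 = 1618
    O=O: 5 × 514 = 2570
    Σ(broken) = 8308 kJ
  Bonds formed (products):
    C=O: 8 × 809 = 6472
    O-H: 8 × 469 = 3752
    Σ(formed) = 10224 kJ
  ΔH_A = 8308 − 10224 = −1916 kJ
Reaction B:
  Bonds broken (reactants):
    C-H: 6 × 425 = 2550
    C-O: 2 × 370 = 740
    O=O: 3 × 514 = 1542
    Σ(broken) = 4832 kJ
  Bonds formed (products):
    C=O: 4 × 809 = 3236
    O-H: 6 × 469 = 2814
    Σ(formed) = 6050 kJ
  ΔH_B = 4832 − 6050 = −1218 kJ
ΔH_A − ΔH_B = −698 kJ, so reaction A has the more negative ΔH; |ΔH_A − ΔH_B| = 698 kJ.

Reaction A, by 698 kJ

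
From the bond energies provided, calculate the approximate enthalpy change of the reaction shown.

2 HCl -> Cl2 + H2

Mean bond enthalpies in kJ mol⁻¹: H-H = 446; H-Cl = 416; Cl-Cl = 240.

ΔH ≈ +146 kJ

Bonds broken (reactants):
  H-Cl: 2 × 416 = 832
  Σ(broken) = 832 kJ
Bonds formed (products):
  Cl-Cl: 1 × 240 = 240
  H-H: 1 × 446 = 446
  Σ(formed) = 686 kJ
ΔH = Σ(broken) − Σ(formed) = 832 − 686 = +146 kJ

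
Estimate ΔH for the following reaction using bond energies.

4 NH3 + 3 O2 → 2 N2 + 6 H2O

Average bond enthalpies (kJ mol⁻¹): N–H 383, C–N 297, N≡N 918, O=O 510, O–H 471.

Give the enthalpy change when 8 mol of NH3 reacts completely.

Bonds broken (reactants):
  N–H: 12 × 383 = 4596
  O=O: 3 × 510 = 1530
  Σ(broken) = 6126 kJ
Bonds formed (products):
  N≡N: 2 × 918 = 1836
  O–H: 12 × 471 = 5652
  Σ(formed) = 7488 kJ
ΔH = Σ(broken) − Σ(formed) = 6126 − 7488 = −1362 kJ
For 2× the reaction as written: 2 × (−1362) = −2724 kJ

ΔH = −2724 kJ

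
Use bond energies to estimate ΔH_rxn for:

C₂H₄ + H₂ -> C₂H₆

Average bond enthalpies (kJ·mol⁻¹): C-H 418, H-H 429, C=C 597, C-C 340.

Bonds broken (reactants):
  C-H: 4 × 418 = 1672
  C=C: 1 × 597 = 597
  H-H: 1 × 429 = 429
  Σ(broken) = 2698 kJ
Bonds formed (products):
  C-C: 1 × 340 = 340
  C-H: 6 × 418 = 2508
  Σ(formed) = 2848 kJ
ΔH = Σ(broken) − Σ(formed) = 2698 − 2848 = −150 kJ

ΔH ≈ −150 kJ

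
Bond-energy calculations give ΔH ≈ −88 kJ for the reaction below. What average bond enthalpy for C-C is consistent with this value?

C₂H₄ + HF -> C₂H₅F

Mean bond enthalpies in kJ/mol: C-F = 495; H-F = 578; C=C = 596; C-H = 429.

Let D be the C-C bond energy.
Σ(broken) = 4×429 + 1×596 + 1×578 = 2890
Σ(formed) = 1×D + 1×495 + 5×429 = 2640 + D
ΔH = Σ(broken) − Σ(formed) = (2890) − (2640 + D) = +250 − D
Setting this equal to −88 kJ gives D = 338 kJ/mol.

D(C-C) ≈ 338 kJ/mol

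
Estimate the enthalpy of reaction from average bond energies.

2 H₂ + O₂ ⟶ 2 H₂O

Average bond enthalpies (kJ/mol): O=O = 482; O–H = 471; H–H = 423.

Bonds broken (reactants):
  H–H: 2 × 423 = 846
  O=O: 1 × 482 = 482
  Σ(broken) = 1328 kJ
Bonds formed (products):
  O–H: 4 × 471 = 1884
  Σ(formed) = 1884 kJ
ΔH = Σ(broken) − Σ(formed) = 1328 − 1884 = −556 kJ

ΔH ≈ −556 kJ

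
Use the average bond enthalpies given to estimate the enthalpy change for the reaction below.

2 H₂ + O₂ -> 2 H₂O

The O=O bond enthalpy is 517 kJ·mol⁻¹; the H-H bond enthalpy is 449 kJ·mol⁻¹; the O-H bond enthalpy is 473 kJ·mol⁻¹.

ΔH ≈ −477 kJ

Bonds broken (reactants):
  H-H: 2 × 449 = 898
  O=O: 1 × 517 = 517
  Σ(broken) = 1415 kJ
Bonds formed (products):
  O-H: 4 × 473 = 1892
  Σ(formed) = 1892 kJ
ΔH = Σ(broken) − Σ(formed) = 1415 − 1892 = −477 kJ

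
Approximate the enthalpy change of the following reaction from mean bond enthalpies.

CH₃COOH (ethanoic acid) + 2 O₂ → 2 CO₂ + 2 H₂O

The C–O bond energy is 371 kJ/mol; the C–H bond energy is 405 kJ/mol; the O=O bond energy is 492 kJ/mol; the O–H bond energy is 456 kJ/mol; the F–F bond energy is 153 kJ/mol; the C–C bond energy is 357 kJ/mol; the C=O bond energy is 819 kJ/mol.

Bonds broken (reactants):
  C–C: 1 × 357 = 357
  C–H: 3 × 405 = 1215
  C–O: 1 × 371 = 371
  C=O: 1 × 819 = 819
  O–H: 1 × 456 = 456
  O=O: 2 × 492 = 984
  Σ(broken) = 4202 kJ
Bonds formed (products):
  C=O: 4 × 819 = 3276
  O–H: 4 × 456 = 1824
  Σ(formed) = 5100 kJ
ΔH = Σ(broken) − Σ(formed) = 4202 − 5100 = −898 kJ

ΔH ≈ −898 kJ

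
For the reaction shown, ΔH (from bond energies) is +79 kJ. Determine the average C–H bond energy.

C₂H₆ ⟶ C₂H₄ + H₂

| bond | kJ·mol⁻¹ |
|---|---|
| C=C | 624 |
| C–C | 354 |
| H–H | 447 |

D(C–H) ≈ 398 kJ/mol

Let D be the C–H bond energy.
Σ(broken) = 1×354 + 6×D = 354 + 6D
Σ(formed) = 4×D + 1×624 + 1×447 = 1071 + 4D
ΔH = Σ(broken) − Σ(formed) = (354 + 6D) − (1071 + 4D) = −717 + 2D
Setting this equal to +79 kJ gives 2D = 796, so D = 398 kJ/mol.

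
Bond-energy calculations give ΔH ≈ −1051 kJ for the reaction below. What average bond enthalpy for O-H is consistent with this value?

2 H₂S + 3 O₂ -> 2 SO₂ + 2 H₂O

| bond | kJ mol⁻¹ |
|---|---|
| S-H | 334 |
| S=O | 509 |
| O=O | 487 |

Let D be the O-H bond energy.
Σ(broken) = 3×487 + 4×334 = 2797
Σ(formed) = 4×D + 4×509 = 2036 + 4D
ΔH = Σ(broken) − Σ(formed) = (2797) − (2036 + 4D) = +761 − 4D
Setting this equal to −1051 kJ gives 4D = 1812, so D = 453 kJ/mol.

D(O-H) ≈ 453 kJ/mol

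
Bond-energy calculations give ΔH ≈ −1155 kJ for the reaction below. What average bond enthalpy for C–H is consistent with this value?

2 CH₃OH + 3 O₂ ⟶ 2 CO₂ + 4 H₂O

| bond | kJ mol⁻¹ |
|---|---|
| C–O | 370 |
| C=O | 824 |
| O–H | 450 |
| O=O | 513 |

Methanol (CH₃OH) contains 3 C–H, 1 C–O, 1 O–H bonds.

D(C–H) ≈ 427 kJ/mol

Let D be the C–H bond energy.
Σ(broken) = 6×D + 2×370 + 2×450 + 3×513 = 3179 + 6D
Σ(formed) = 4×824 + 8×450 = 6896
ΔH = Σ(broken) − Σ(formed) = (3179 + 6D) − (6896) = −3717 + 6D
Setting this equal to −1155 kJ gives 6D = 2562, so D = 427 kJ/mol.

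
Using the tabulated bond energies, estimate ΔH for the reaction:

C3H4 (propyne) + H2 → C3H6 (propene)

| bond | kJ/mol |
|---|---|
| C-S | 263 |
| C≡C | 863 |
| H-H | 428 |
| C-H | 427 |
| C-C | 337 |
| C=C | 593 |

Bonds broken (reactants):
  C≡C: 1 × 863 = 863
  C-C: 1 × 337 = 337
  C-H: 4 × 427 = 1708
  H-H: 1 × 428 = 428
  Σ(broken) = 3336 kJ
Bonds formed (products):
  C-C: 1 × 337 = 337
  C-H: 6 × 427 = 2562
  C=C: 1 × 593 = 593
  Σ(formed) = 3492 kJ
ΔH = Σ(broken) − Σ(formed) = 3336 − 3492 = −156 kJ

ΔH ≈ −156 kJ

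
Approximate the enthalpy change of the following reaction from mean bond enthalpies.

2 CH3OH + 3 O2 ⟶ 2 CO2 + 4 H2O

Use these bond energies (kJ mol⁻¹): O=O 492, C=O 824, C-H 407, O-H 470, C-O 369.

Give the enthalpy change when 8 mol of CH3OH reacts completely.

ΔH = −5840 kJ

Bonds broken (reactants):
  C-H: 6 × 407 = 2442
  C-O: 2 × 369 = 738
  O-H: 2 × 470 = 940
  O=O: 3 × 492 = 1476
  Σ(broken) = 5596 kJ
Bonds formed (products):
  C=O: 4 × 824 = 3296
  O-H: 8 × 470 = 3760
  Σ(formed) = 7056 kJ
ΔH = Σ(broken) − Σ(formed) = 5596 − 7056 = −1460 kJ
For 4× the reaction as written: 4 × (−1460) = −5840 kJ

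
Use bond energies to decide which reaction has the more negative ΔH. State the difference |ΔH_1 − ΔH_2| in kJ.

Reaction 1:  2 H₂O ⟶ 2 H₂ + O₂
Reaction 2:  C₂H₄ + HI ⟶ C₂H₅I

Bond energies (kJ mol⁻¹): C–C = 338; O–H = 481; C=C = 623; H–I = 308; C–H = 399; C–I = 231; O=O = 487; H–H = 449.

Reaction 2, by 576 kJ

Reaction 1:
  Bonds broken (reactants):
    O–H: 4 × 481 = 1924
    Σ(broken) = 1924 kJ
  Bonds formed (products):
    H–H: 2 × 449 = 898
    O=O: 1 × 487 = 487
    Σ(formed) = 1385 kJ
  ΔH_1 = 1924 − 1385 = +539 kJ
Reaction 2:
  Bonds broken (reactants):
    C–H: 4 × 399 = 1596
    C=C: 1 × 623 = 623
    H–I: 1 × 308 = 308
    Σ(broken) = 2527 kJ
  Bonds formed (products):
    C–C: 1 × 338 = 338
    C–H: 5 × 399 = 1995
    C–I: 1 × 231 = 231
    Σ(formed) = 2564 kJ
  ΔH_2 = 2527 − 2564 = −37 kJ
ΔH_1 − ΔH_2 = +576 kJ, so reaction 2 has the more negative ΔH; |ΔH_1 − ΔH_2| = 576 kJ.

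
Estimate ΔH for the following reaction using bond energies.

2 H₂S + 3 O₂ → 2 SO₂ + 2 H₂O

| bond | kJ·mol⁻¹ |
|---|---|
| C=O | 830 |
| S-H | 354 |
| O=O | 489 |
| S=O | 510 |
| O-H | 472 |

ΔH ≈ −1045 kJ

Bonds broken (reactants):
  O=O: 3 × 489 = 1467
  S-H: 4 × 354 = 1416
  Σ(broken) = 2883 kJ
Bonds formed (products):
  O-H: 4 × 472 = 1888
  S=O: 4 × 510 = 2040
  Σ(formed) = 3928 kJ
ΔH = Σ(broken) − Σ(formed) = 2883 − 3928 = −1045 kJ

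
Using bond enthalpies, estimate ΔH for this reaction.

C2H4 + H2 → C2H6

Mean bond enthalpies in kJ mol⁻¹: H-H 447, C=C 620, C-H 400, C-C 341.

Bonds broken (reactants):
  C-H: 4 × 400 = 1600
  C=C: 1 × 620 = 620
  H-H: 1 × 447 = 447
  Σ(broken) = 2667 kJ
Bonds formed (products):
  C-C: 1 × 341 = 341
  C-H: 6 × 400 = 2400
  Σ(formed) = 2741 kJ
ΔH = Σ(broken) − Σ(formed) = 2667 − 2741 = −74 kJ

ΔH ≈ −74 kJ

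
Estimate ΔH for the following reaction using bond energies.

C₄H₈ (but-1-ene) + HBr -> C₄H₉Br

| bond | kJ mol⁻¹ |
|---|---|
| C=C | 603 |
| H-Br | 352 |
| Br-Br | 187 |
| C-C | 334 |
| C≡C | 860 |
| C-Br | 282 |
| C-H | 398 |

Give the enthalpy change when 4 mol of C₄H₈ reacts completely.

ΔH = −236 kJ

Bonds broken (reactants):
  C-C: 2 × 334 = 668
  C-H: 8 × 398 = 3184
  C=C: 1 × 603 = 603
  H-Br: 1 × 352 = 352
  Σ(broken) = 4807 kJ
Bonds formed (products):
  C-Br: 1 × 282 = 282
  C-C: 3 × 334 = 1002
  C-H: 9 × 398 = 3582
  Σ(formed) = 4866 kJ
ΔH = Σ(broken) − Σ(formed) = 4807 − 4866 = −59 kJ
For 4× the reaction as written: 4 × (−59) = −236 kJ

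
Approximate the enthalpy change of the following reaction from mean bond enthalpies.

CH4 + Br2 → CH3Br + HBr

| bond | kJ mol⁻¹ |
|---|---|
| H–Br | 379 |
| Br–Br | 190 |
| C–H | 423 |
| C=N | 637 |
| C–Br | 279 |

ΔH ≈ −45 kJ

Bonds broken (reactants):
  Br–Br: 1 × 190 = 190
  C–H: 4 × 423 = 1692
  Σ(broken) = 1882 kJ
Bonds formed (products):
  C–Br: 1 × 279 = 279
  C–H: 3 × 423 = 1269
  H–Br: 1 × 379 = 379
  Σ(formed) = 1927 kJ
ΔH = Σ(broken) − Σ(formed) = 1882 − 1927 = −45 kJ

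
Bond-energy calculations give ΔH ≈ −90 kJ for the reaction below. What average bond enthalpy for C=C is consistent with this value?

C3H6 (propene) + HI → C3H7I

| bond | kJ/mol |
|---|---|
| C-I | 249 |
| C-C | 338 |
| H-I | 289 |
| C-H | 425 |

D(C=C) ≈ 633 kJ/mol

Let D be the C=C bond energy.
Σ(broken) = 1×338 + 6×425 + 1×D + 1×289 = 3177 + D
Σ(formed) = 2×338 + 7×425 + 1×249 = 3900
ΔH = Σ(broken) − Σ(formed) = (3177 + D) − (3900) = −723 + D
Setting this equal to −90 kJ gives D = 633 kJ/mol.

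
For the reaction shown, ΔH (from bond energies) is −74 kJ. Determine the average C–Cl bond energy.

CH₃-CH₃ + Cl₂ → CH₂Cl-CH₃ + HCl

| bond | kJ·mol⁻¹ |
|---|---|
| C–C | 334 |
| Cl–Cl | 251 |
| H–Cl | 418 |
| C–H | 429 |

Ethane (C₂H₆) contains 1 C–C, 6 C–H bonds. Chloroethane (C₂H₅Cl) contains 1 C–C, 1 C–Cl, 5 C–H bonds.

Let D be the C–Cl bond energy.
Σ(broken) = 1×334 + 6×429 + 1×251 = 3159
Σ(formed) = 1×334 + 1×D + 5×429 + 1×418 = 2897 + D
ΔH = Σ(broken) − Σ(formed) = (3159) − (2897 + D) = +262 − D
Setting this equal to −74 kJ gives D = 336 kJ/mol.

D(C–Cl) ≈ 336 kJ/mol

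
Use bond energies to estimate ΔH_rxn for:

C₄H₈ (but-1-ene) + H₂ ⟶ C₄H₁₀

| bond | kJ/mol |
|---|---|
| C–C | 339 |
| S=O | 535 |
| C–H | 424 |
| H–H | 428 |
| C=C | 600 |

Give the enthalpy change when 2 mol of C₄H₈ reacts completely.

Bonds broken (reactants):
  C–C: 2 × 339 = 678
  C–H: 8 × 424 = 3392
  C=C: 1 × 600 = 600
  H–H: 1 × 428 = 428
  Σ(broken) = 5098 kJ
Bonds formed (products):
  C–C: 3 × 339 = 1017
  C–H: 10 × 424 = 4240
  Σ(formed) = 5257 kJ
ΔH = Σ(broken) − Σ(formed) = 5098 − 5257 = −159 kJ
For 2× the reaction as written: 2 × (−159) = −318 kJ

ΔH = −318 kJ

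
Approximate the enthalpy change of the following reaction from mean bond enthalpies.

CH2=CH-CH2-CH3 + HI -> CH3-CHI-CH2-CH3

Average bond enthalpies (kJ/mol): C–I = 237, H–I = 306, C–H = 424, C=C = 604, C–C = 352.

ΔH ≈ −103 kJ

Bonds broken (reactants):
  C–C: 2 × 352 = 704
  C–H: 8 × 424 = 3392
  C=C: 1 × 604 = 604
  H–I: 1 × 306 = 306
  Σ(broken) = 5006 kJ
Bonds formed (products):
  C–C: 3 × 352 = 1056
  C–H: 9 × 424 = 3816
  C–I: 1 × 237 = 237
  Σ(formed) = 5109 kJ
ΔH = Σ(broken) − Σ(formed) = 5006 − 5109 = −103 kJ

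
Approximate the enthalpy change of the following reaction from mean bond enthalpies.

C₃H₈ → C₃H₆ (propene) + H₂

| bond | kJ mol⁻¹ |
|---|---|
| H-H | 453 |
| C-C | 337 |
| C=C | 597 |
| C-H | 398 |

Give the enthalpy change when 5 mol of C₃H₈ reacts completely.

Bonds broken (reactants):
  C-C: 2 × 337 = 674
  C-H: 8 × 398 = 3184
  Σ(broken) = 3858 kJ
Bonds formed (products):
  C-C: 1 × 337 = 337
  C-H: 6 × 398 = 2388
  C=C: 1 × 597 = 597
  H-H: 1 × 453 = 453
  Σ(formed) = 3775 kJ
ΔH = Σ(broken) − Σ(formed) = 3858 − 3775 = +83 kJ
For 5× the reaction as written: 5 × (+83) = +415 kJ

ΔH = +415 kJ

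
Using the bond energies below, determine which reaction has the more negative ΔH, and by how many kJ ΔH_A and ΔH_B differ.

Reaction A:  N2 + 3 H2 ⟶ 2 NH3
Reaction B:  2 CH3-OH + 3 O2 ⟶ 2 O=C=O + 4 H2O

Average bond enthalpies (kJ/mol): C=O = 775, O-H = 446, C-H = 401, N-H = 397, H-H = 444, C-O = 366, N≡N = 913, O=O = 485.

Reaction B, by 1046 kJ

Reaction A:
  Bonds broken (reactants):
    H-H: 3 × 444 = 1332
    N≡N: 1 × 913 = 913
    Σ(broken) = 2245 kJ
  Bonds formed (products):
    N-H: 6 × 397 = 2382
    Σ(formed) = 2382 kJ
  ΔH_A = 2245 − 2382 = −137 kJ
Reaction B:
  Bonds broken (reactants):
    C-H: 6 × 401 = 2406
    C-O: 2 × 366 = 732
    O-H: 2 × 446 = 892
    O=O: 3 × 485 = 1455
    Σ(broken) = 5485 kJ
  Bonds formed (products):
    C=O: 4 × 775 = 3100
    O-H: 8 × 446 = 3568
    Σ(formed) = 6668 kJ
  ΔH_B = 5485 − 6668 = −1183 kJ
ΔH_A − ΔH_B = +1046 kJ, so reaction B has the more negative ΔH; |ΔH_A − ΔH_B| = 1046 kJ.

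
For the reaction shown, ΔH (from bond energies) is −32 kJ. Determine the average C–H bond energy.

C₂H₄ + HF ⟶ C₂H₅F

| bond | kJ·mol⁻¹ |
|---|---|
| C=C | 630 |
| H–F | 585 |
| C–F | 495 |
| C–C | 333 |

D(C–H) ≈ 419 kJ/mol

Let D be the C–H bond energy.
Σ(broken) = 4×D + 1×630 + 1×585 = 1215 + 4D
Σ(formed) = 1×333 + 1×495 + 5×D = 828 + 5D
ΔH = Σ(broken) − Σ(formed) = (1215 + 4D) − (828 + 5D) = +387 − D
Setting this equal to −32 kJ gives D = 419 kJ/mol.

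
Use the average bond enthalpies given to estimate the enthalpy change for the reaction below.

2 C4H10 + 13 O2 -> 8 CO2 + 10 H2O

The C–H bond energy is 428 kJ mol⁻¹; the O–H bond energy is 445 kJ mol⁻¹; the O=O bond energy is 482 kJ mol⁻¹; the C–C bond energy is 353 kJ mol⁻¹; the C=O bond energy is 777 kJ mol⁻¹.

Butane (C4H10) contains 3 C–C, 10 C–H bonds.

ΔH ≈ −4388 kJ

Bonds broken (reactants):
  C–C: 6 × 353 = 2118
  C–H: 20 × 428 = 8560
  O=O: 13 × 482 = 6266
  Σ(broken) = 16944 kJ
Bonds formed (products):
  C=O: 16 × 777 = 12432
  O–H: 20 × 445 = 8900
  Σ(formed) = 21332 kJ
ΔH = Σ(broken) − Σ(formed) = 16944 − 21332 = −4388 kJ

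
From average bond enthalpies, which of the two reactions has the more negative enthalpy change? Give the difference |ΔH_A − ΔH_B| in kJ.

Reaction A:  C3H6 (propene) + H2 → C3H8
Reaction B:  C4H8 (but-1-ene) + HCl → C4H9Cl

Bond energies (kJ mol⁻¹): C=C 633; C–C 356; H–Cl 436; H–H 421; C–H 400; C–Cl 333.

Reaction A:
  Bonds broken (reactants):
    C–C: 1 × 356 = 356
    C–H: 6 × 400 = 2400
    C=C: 1 × 633 = 633
    H–H: 1 × 421 = 421
    Σ(broken) = 3810 kJ
  Bonds formed (products):
    C–C: 2 × 356 = 712
    C–H: 8 × 400 = 3200
    Σ(formed) = 3912 kJ
  ΔH_A = 3810 − 3912 = −102 kJ
Reaction B:
  Bonds broken (reactants):
    C–C: 2 × 356 = 712
    C–H: 8 × 400 = 3200
    C=C: 1 × 633 = 633
    H–Cl: 1 × 436 = 436
    Σ(broken) = 4981 kJ
  Bonds formed (products):
    C–C: 3 × 356 = 1068
    C–Cl: 1 × 333 = 333
    C–H: 9 × 400 = 3600
    Σ(formed) = 5001 kJ
  ΔH_B = 4981 − 5001 = −20 kJ
ΔH_A − ΔH_B = −82 kJ, so reaction A has the more negative ΔH; |ΔH_A − ΔH_B| = 82 kJ.

Reaction A, by 82 kJ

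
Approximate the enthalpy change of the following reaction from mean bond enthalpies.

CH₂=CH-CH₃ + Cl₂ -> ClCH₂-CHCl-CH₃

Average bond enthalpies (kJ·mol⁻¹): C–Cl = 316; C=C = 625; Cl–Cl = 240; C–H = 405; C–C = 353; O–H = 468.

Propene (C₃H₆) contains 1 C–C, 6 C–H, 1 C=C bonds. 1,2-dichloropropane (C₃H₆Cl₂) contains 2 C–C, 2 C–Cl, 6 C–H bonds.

ΔH ≈ −120 kJ

Bonds broken (reactants):
  C–C: 1 × 353 = 353
  C–H: 6 × 405 = 2430
  C=C: 1 × 625 = 625
  Cl–Cl: 1 × 240 = 240
  Σ(broken) = 3648 kJ
Bonds formed (products):
  C–C: 2 × 353 = 706
  C–Cl: 2 × 316 = 632
  C–H: 6 × 405 = 2430
  Σ(formed) = 3768 kJ
ΔH = Σ(broken) − Σ(formed) = 3648 − 3768 = −120 kJ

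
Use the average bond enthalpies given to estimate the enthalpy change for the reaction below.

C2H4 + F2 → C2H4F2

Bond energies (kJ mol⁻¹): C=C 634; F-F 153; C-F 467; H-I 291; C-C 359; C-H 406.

Bonds broken (reactants):
  C-H: 4 × 406 = 1624
  C=C: 1 × 634 = 634
  F-F: 1 × 153 = 153
  Σ(broken) = 2411 kJ
Bonds formed (products):
  C-C: 1 × 359 = 359
  C-F: 2 × 467 = 934
  C-H: 4 × 406 = 1624
  Σ(formed) = 2917 kJ
ΔH = Σ(broken) − Σ(formed) = 2411 − 2917 = −506 kJ

ΔH ≈ −506 kJ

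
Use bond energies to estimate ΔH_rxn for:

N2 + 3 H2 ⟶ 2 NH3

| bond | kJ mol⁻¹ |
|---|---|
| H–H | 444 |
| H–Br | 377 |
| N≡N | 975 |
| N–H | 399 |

Bonds broken (reactants):
  H–H: 3 × 444 = 1332
  N≡N: 1 × 975 = 975
  Σ(broken) = 2307 kJ
Bonds formed (products):
  N–H: 6 × 399 = 2394
  Σ(formed) = 2394 kJ
ΔH = Σ(broken) − Σ(formed) = 2307 − 2394 = −87 kJ

ΔH ≈ −87 kJ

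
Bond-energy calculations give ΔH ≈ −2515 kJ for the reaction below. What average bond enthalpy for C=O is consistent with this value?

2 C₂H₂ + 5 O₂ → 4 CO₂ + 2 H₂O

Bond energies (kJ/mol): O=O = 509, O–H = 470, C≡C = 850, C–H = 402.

Let D be the C=O bond energy.
Σ(broken) = 2×850 + 4×402 + 5×509 = 5853
Σ(formed) = 8×D + 4×470 = 1880 + 8D
ΔH = Σ(broken) − Σ(formed) = (5853) − (1880 + 8D) = +3973 − 8D
Setting this equal to −2515 kJ gives 8D = 6488, so D = 811 kJ/mol.

D(C=O) ≈ 811 kJ/mol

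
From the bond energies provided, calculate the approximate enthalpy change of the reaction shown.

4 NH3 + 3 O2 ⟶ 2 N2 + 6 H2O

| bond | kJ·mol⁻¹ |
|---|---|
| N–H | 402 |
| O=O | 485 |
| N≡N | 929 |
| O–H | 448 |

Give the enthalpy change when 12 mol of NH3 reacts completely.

Bonds broken (reactants):
  N–H: 12 × 402 = 4824
  O=O: 3 × 485 = 1455
  Σ(broken) = 6279 kJ
Bonds formed (products):
  N≡N: 2 × 929 = 1858
  O–H: 12 × 448 = 5376
  Σ(formed) = 7234 kJ
ΔH = Σ(broken) − Σ(formed) = 6279 − 7234 = −955 kJ
For 3× the reaction as written: 3 × (−955) = −2865 kJ

ΔH = −2865 kJ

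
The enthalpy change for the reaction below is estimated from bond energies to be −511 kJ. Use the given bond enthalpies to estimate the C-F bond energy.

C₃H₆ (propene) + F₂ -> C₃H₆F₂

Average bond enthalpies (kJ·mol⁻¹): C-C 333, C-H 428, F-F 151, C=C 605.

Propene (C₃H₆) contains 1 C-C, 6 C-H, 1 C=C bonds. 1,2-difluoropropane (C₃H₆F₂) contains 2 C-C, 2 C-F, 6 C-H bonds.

D(C-F) ≈ 467 kJ/mol

Let D be the C-F bond energy.
Σ(broken) = 1×333 + 6×428 + 1×605 + 1×151 = 3657
Σ(formed) = 2×333 + 2×D + 6×428 = 3234 + 2D
ΔH = Σ(broken) − Σ(formed) = (3657) − (3234 + 2D) = +423 − 2D
Setting this equal to −511 kJ gives 2D = 934, so D = 467 kJ/mol.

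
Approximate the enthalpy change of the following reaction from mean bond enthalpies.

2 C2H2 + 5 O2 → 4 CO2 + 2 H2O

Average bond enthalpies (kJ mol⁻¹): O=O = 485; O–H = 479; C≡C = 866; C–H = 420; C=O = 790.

Bonds broken (reactants):
  C≡C: 2 × 866 = 1732
  C–H: 4 × 420 = 1680
  O=O: 5 × 485 = 2425
  Σ(broken) = 5837 kJ
Bonds formed (products):
  C=O: 8 × 790 = 6320
  O–H: 4 × 479 = 1916
  Σ(formed) = 8236 kJ
ΔH = Σ(broken) − Σ(formed) = 5837 − 8236 = −2399 kJ

ΔH ≈ −2399 kJ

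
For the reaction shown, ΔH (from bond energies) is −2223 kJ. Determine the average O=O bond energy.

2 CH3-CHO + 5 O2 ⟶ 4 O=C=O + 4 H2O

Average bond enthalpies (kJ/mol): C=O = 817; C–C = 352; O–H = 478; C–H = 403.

D(O=O) ≈ 515 kJ/mol

Let D be the O=O bond energy.
Σ(broken) = 2×352 + 8×403 + 2×817 + 5×D = 5562 + 5D
Σ(formed) = 8×817 + 8×478 = 10360
ΔH = Σ(broken) − Σ(formed) = (5562 + 5D) − (10360) = −4798 + 5D
Setting this equal to −2223 kJ gives 5D = 2575, so D = 515 kJ/mol.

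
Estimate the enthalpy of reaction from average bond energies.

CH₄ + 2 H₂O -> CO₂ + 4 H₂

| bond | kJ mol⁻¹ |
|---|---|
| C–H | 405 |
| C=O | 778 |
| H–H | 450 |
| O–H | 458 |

Bonds broken (reactants):
  C–H: 4 × 405 = 1620
  O–H: 4 × 458 = 1832
  Σ(broken) = 3452 kJ
Bonds formed (products):
  C=O: 2 × 778 = 1556
  H–H: 4 × 450 = 1800
  Σ(formed) = 3356 kJ
ΔH = Σ(broken) − Σ(formed) = 3452 − 3356 = +96 kJ

ΔH ≈ +96 kJ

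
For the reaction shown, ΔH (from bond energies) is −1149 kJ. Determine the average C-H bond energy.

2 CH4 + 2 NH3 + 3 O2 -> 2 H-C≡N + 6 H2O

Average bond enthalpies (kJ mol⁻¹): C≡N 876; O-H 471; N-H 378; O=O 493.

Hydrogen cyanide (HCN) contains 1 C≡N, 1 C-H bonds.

D(C-H) ≈ 418 kJ/mol

Let D be the C-H bond energy.
Σ(broken) = 8×D + 6×378 + 3×493 = 3747 + 8D
Σ(formed) = 2×876 + 2×D + 12×471 = 7404 + 2D
ΔH = Σ(broken) − Σ(formed) = (3747 + 8D) − (7404 + 2D) = −3657 + 6D
Setting this equal to −1149 kJ gives 6D = 2508, so D = 418 kJ/mol.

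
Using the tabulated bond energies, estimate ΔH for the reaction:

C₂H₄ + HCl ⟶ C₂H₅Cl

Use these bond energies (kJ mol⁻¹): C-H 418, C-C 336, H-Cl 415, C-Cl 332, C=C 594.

Bonds broken (reactants):
  C-H: 4 × 418 = 1672
  C=C: 1 × 594 = 594
  H-Cl: 1 × 415 = 415
  Σ(broken) = 2681 kJ
Bonds formed (products):
  C-C: 1 × 336 = 336
  C-Cl: 1 × 332 = 332
  C-H: 5 × 418 = 2090
  Σ(formed) = 2758 kJ
ΔH = Σ(broken) − Σ(formed) = 2681 − 2758 = −77 kJ

ΔH ≈ −77 kJ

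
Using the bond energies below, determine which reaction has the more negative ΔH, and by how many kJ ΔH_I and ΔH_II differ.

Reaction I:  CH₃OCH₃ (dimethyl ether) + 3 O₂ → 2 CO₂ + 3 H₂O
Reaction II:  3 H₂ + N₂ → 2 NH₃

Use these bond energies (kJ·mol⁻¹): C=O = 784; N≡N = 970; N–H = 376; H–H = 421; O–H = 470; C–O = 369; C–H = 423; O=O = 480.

Reaction I:
  Bonds broken (reactants):
    C–H: 6 × 423 = 2538
    C–O: 2 × 369 = 738
    O=O: 3 × 480 = 1440
    Σ(broken) = 4716 kJ
  Bonds formed (products):
    C=O: 4 × 784 = 3136
    O–H: 6 × 470 = 2820
    Σ(formed) = 5956 kJ
  ΔH_I = 4716 − 5956 = −1240 kJ
Reaction II:
  Bonds broken (reactants):
    H–H: 3 × 421 = 1263
    N≡N: 1 × 970 = 970
    Σ(broken) = 2233 kJ
  Bonds formed (products):
    N–H: 6 × 376 = 2256
    Σ(formed) = 2256 kJ
  ΔH_II = 2233 − 2256 = −23 kJ
ΔH_I − ΔH_II = −1217 kJ, so reaction I has the more negative ΔH; |ΔH_I − ΔH_II| = 1217 kJ.

Reaction I, by 1217 kJ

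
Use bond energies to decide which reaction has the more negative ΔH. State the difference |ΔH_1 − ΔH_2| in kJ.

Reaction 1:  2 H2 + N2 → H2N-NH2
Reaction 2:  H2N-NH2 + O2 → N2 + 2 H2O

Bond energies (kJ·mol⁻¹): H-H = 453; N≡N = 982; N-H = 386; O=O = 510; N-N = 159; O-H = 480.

Reaction 2, by 874 kJ

Reaction 1:
  Bonds broken (reactants):
    H-H: 2 × 453 = 906
    N≡N: 1 × 982 = 982
    Σ(broken) = 1888 kJ
  Bonds formed (products):
    N-H: 4 × 386 = 1544
    N-N: 1 × 159 = 159
    Σ(formed) = 1703 kJ
  ΔH_1 = 1888 − 1703 = +185 kJ
Reaction 2:
  Bonds broken (reactants):
    N-H: 4 × 386 = 1544
    N-N: 1 × 159 = 159
    O=O: 1 × 510 = 510
    Σ(broken) = 2213 kJ
  Bonds formed (products):
    N≡N: 1 × 982 = 982
    O-H: 4 × 480 = 1920
    Σ(formed) = 2902 kJ
  ΔH_2 = 2213 − 2902 = −689 kJ
ΔH_1 − ΔH_2 = +874 kJ, so reaction 2 has the more negative ΔH; |ΔH_1 − ΔH_2| = 874 kJ.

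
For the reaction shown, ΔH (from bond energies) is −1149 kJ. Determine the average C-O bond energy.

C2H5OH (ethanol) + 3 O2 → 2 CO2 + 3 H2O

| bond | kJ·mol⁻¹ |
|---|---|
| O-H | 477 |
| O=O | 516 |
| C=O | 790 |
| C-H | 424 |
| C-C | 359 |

Let D be the C-O bond energy.
Σ(broken) = 1×359 + 5×424 + 1×D + 1×477 + 3×516 = 4504 + D
Σ(formed) = 4×790 + 6×477 = 6022
ΔH = Σ(broken) − Σ(formed) = (4504 + D) − (6022) = −1518 + D
Setting this equal to −1149 kJ gives D = 369 kJ/mol.

D(C-O) ≈ 369 kJ/mol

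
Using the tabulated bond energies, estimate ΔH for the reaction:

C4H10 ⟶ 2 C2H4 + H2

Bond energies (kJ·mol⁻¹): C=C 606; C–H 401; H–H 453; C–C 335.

ΔH ≈ +142 kJ

Bonds broken (reactants):
  C–C: 3 × 335 = 1005
  C–H: 10 × 401 = 4010
  Σ(broken) = 5015 kJ
Bonds formed (products):
  C–H: 8 × 401 = 3208
  C=C: 2 × 606 = 1212
  H–H: 1 × 453 = 453
  Σ(formed) = 4873 kJ
ΔH = Σ(broken) − Σ(formed) = 5015 − 4873 = +142 kJ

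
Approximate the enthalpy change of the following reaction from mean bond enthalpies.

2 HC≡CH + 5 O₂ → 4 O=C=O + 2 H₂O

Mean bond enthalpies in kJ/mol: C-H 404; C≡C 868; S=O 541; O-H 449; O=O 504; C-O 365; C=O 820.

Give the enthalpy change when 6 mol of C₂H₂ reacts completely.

Bonds broken (reactants):
  C≡C: 2 × 868 = 1736
  C-H: 4 × 404 = 1616
  O=O: 5 × 504 = 2520
  Σ(broken) = 5872 kJ
Bonds formed (products):
  C=O: 8 × 820 = 6560
  O-H: 4 × 449 = 1796
  Σ(formed) = 8356 kJ
ΔH = Σ(broken) − Σ(formed) = 5872 − 8356 = −2484 kJ
For 3× the reaction as written: 3 × (−2484) = −7452 kJ

ΔH = −7452 kJ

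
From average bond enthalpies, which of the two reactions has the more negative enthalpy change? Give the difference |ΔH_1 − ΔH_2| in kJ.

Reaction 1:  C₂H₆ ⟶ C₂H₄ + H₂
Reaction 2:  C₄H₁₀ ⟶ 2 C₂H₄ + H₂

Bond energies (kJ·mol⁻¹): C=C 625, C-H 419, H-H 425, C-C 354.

Reaction 1:
  Bonds broken (reactants):
    C-C: 1 × 354 = 354
    C-H: 6 × 419 = 2514
    Σ(broken) = 2868 kJ
  Bonds formed (products):
    C-H: 4 × 419 = 1676
    C=C: 1 × 625 = 625
    H-H: 1 × 425 = 425
    Σ(formed) = 2726 kJ
  ΔH_1 = 2868 − 2726 = +142 kJ
Reaction 2:
  Bonds broken (reactants):
    C-C: 3 × 354 = 1062
    C-H: 10 × 419 = 4190
    Σ(broken) = 5252 kJ
  Bonds formed (products):
    C-H: 8 × 419 = 3352
    C=C: 2 × 625 = 1250
    H-H: 1 × 425 = 425
    Σ(formed) = 5027 kJ
  ΔH_2 = 5252 − 5027 = +225 kJ
ΔH_1 − ΔH_2 = −83 kJ, so reaction 1 has the more negative ΔH; |ΔH_1 − ΔH_2| = 83 kJ.

Reaction 1, by 83 kJ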